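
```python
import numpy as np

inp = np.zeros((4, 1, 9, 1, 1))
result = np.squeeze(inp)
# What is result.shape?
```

(4, 9)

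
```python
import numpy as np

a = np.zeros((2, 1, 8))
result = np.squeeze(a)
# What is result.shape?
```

(2, 8)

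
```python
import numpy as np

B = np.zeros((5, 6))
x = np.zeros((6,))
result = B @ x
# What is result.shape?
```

(5,)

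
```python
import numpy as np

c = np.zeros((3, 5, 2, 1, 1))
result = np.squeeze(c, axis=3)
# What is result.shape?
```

(3, 5, 2, 1)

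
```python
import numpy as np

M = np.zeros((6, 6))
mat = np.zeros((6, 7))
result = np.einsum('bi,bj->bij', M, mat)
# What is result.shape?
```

(6, 6, 7)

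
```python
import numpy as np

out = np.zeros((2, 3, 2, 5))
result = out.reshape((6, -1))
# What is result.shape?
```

(6, 10)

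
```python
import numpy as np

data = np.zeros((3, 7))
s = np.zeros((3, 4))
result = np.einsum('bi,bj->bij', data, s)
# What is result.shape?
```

(3, 7, 4)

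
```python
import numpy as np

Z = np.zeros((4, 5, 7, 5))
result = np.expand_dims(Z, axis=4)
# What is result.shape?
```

(4, 5, 7, 5, 1)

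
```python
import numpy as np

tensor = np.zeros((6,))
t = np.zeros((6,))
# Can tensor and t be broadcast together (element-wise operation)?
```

Yes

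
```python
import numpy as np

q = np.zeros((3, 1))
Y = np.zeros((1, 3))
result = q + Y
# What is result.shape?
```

(3, 3)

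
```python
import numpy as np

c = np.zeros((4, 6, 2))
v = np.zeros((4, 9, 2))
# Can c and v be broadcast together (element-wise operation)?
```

No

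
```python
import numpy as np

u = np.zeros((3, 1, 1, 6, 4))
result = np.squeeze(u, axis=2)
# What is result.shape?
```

(3, 1, 6, 4)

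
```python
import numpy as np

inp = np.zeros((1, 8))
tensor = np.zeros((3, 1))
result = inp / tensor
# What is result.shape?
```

(3, 8)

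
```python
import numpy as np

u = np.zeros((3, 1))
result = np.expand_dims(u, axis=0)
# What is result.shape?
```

(1, 3, 1)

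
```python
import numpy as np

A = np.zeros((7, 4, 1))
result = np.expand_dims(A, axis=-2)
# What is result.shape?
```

(7, 4, 1, 1)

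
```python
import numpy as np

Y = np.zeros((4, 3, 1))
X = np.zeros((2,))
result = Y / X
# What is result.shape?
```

(4, 3, 2)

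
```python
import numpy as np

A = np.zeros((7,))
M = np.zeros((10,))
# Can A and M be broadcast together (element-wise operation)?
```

No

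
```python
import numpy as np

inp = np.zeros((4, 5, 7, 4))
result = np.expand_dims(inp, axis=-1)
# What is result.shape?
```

(4, 5, 7, 4, 1)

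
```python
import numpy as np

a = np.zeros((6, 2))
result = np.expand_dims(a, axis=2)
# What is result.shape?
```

(6, 2, 1)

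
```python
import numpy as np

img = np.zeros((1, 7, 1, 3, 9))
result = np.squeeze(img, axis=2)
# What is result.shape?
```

(1, 7, 3, 9)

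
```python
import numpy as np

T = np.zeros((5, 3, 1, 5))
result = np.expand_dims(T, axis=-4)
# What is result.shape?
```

(5, 1, 3, 1, 5)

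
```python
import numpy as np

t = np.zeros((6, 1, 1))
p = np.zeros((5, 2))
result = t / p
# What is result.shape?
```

(6, 5, 2)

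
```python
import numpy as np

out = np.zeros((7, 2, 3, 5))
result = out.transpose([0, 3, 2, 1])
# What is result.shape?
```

(7, 5, 3, 2)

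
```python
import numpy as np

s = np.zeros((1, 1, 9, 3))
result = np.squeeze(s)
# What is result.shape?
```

(9, 3)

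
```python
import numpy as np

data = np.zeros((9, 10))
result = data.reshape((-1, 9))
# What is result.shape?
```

(10, 9)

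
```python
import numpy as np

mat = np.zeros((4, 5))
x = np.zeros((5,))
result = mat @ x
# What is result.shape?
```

(4,)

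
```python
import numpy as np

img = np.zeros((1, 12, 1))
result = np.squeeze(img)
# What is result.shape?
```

(12,)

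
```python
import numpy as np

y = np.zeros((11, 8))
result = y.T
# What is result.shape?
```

(8, 11)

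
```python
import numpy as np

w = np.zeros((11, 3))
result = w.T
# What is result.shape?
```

(3, 11)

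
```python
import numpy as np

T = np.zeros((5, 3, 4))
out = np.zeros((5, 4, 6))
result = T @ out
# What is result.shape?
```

(5, 3, 6)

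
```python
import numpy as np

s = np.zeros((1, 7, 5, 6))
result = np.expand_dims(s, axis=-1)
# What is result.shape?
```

(1, 7, 5, 6, 1)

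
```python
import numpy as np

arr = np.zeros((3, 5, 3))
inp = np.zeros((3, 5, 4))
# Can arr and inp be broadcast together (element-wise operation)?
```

No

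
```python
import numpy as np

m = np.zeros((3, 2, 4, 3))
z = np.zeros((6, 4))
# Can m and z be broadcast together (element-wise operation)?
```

No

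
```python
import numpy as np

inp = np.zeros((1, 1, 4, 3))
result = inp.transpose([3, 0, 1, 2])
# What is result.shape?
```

(3, 1, 1, 4)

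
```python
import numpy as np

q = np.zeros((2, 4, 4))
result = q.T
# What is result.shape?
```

(4, 4, 2)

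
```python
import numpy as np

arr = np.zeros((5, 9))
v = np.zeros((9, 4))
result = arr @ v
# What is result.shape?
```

(5, 4)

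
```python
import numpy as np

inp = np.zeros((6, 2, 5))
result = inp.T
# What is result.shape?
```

(5, 2, 6)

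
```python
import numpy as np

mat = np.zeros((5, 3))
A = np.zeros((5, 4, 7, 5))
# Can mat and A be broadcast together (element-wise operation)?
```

No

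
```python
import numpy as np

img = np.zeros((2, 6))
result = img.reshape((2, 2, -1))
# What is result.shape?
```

(2, 2, 3)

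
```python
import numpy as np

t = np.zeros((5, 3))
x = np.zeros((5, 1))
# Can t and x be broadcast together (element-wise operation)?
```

Yes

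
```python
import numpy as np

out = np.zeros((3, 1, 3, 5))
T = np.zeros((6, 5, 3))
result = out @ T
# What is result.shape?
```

(3, 6, 3, 3)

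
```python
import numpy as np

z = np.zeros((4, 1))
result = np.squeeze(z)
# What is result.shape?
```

(4,)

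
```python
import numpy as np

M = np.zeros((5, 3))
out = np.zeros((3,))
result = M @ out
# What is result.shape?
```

(5,)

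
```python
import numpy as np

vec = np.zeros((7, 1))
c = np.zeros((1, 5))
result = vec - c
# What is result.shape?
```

(7, 5)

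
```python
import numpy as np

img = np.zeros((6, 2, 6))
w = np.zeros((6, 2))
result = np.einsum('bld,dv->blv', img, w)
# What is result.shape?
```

(6, 2, 2)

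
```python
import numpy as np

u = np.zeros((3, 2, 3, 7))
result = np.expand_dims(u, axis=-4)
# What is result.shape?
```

(3, 1, 2, 3, 7)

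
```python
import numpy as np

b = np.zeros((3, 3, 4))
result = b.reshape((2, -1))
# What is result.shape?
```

(2, 18)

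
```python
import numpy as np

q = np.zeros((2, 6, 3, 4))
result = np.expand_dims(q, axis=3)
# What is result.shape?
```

(2, 6, 3, 1, 4)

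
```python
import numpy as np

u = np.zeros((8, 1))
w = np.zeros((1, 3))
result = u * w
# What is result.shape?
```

(8, 3)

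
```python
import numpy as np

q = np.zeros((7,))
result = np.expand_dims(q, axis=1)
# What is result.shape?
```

(7, 1)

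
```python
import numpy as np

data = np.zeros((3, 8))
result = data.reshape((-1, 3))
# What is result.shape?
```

(8, 3)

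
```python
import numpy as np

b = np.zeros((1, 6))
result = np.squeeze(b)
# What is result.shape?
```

(6,)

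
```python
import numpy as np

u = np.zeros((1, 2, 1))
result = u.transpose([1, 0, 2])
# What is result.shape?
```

(2, 1, 1)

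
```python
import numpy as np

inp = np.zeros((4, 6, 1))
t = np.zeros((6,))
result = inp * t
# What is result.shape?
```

(4, 6, 6)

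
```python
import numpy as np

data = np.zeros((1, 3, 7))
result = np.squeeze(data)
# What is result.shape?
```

(3, 7)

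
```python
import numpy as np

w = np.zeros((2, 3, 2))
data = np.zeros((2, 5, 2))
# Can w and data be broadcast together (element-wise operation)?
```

No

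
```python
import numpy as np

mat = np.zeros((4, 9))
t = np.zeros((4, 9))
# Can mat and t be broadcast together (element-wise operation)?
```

Yes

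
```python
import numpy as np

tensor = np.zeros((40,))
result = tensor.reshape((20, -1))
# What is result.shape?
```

(20, 2)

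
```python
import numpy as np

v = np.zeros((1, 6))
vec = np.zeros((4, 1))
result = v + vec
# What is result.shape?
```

(4, 6)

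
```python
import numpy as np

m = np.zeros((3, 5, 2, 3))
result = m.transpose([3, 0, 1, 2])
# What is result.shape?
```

(3, 3, 5, 2)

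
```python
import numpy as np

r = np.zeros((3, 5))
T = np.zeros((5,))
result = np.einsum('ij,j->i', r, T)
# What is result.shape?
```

(3,)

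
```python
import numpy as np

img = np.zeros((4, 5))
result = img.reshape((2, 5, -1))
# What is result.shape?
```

(2, 5, 2)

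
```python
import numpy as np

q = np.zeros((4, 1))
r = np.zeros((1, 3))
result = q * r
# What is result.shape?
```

(4, 3)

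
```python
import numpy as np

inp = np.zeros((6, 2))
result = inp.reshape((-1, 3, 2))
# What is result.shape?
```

(2, 3, 2)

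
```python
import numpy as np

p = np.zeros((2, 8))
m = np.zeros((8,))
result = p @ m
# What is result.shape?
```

(2,)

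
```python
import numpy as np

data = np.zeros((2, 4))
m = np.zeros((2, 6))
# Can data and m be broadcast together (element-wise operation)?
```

No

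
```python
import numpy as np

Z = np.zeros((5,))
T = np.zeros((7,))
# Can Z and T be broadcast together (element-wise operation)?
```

No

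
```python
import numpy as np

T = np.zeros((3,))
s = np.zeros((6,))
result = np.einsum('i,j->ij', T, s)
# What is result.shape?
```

(3, 6)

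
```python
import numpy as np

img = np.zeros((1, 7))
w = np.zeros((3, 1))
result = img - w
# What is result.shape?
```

(3, 7)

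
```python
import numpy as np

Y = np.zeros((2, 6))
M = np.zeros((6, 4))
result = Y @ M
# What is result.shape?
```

(2, 4)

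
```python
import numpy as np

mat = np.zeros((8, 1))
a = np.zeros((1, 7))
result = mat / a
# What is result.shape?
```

(8, 7)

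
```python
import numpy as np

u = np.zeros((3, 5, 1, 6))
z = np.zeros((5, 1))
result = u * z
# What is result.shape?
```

(3, 5, 5, 6)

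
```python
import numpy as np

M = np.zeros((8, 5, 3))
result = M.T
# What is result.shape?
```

(3, 5, 8)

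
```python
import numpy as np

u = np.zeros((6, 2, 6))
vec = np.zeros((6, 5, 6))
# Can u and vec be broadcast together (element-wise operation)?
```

No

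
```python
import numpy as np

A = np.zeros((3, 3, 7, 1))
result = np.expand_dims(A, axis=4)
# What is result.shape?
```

(3, 3, 7, 1, 1)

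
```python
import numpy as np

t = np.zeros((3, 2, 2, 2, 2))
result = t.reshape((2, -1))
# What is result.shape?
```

(2, 24)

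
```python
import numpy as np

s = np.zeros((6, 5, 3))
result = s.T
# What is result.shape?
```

(3, 5, 6)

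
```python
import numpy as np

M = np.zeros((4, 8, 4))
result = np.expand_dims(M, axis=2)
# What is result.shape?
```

(4, 8, 1, 4)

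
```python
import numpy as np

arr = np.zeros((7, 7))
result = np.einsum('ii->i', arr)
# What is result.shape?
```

(7,)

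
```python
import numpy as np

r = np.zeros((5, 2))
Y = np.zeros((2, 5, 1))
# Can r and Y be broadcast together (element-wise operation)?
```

Yes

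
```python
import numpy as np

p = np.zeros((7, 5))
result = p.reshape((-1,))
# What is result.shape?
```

(35,)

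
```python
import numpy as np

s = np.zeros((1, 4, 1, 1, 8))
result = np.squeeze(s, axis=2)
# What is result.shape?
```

(1, 4, 1, 8)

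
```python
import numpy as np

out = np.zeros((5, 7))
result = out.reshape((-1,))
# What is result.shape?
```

(35,)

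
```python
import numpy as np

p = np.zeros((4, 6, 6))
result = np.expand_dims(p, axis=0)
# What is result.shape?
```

(1, 4, 6, 6)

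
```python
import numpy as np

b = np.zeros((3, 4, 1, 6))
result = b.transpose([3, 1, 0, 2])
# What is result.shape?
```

(6, 4, 3, 1)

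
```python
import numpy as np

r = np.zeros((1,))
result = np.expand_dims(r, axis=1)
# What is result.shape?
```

(1, 1)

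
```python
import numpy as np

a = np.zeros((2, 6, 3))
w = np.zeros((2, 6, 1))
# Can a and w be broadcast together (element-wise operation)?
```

Yes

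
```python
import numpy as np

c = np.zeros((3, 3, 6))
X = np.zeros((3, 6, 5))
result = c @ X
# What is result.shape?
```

(3, 3, 5)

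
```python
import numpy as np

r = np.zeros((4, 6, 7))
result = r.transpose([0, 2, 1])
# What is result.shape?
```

(4, 7, 6)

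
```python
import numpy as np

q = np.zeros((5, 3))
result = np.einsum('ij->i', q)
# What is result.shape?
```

(5,)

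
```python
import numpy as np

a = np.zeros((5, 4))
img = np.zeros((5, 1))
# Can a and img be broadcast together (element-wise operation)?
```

Yes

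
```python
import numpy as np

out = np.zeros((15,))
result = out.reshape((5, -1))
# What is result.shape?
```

(5, 3)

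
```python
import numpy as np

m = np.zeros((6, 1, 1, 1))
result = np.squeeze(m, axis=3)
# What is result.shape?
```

(6, 1, 1)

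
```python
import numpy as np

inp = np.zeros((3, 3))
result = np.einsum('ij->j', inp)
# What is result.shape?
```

(3,)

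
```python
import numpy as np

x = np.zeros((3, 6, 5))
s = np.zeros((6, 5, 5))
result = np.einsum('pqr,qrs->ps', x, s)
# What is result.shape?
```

(3, 5)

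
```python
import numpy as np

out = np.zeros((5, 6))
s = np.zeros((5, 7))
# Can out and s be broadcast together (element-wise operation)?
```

No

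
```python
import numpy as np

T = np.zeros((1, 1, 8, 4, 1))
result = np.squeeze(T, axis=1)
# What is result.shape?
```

(1, 8, 4, 1)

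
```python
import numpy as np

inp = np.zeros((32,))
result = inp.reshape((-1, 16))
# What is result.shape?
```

(2, 16)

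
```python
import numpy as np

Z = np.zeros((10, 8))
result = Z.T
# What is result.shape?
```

(8, 10)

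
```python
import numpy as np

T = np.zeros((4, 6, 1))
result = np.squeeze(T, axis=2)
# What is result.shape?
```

(4, 6)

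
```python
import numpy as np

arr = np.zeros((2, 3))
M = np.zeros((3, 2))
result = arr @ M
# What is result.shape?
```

(2, 2)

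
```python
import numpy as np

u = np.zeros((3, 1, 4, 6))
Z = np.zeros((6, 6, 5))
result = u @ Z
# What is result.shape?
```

(3, 6, 4, 5)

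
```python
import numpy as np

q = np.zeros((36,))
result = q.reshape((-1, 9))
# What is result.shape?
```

(4, 9)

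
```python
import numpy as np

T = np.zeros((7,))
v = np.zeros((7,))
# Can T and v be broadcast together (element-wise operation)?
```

Yes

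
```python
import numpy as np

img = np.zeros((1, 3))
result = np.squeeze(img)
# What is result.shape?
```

(3,)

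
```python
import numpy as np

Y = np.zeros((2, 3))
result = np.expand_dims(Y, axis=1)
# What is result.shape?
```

(2, 1, 3)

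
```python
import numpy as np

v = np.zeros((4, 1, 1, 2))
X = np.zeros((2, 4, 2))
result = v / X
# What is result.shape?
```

(4, 2, 4, 2)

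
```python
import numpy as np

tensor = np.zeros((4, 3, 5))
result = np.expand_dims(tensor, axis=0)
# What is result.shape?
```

(1, 4, 3, 5)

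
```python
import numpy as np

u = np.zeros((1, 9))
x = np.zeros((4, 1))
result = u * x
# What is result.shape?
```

(4, 9)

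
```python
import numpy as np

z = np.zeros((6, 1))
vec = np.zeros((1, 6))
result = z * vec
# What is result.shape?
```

(6, 6)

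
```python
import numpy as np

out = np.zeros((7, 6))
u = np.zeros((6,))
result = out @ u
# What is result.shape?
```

(7,)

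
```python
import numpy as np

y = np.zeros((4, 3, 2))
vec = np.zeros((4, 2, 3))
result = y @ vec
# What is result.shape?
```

(4, 3, 3)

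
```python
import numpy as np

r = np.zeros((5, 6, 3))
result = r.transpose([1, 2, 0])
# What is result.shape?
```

(6, 3, 5)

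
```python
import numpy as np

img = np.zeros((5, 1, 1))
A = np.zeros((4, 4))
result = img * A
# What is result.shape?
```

(5, 4, 4)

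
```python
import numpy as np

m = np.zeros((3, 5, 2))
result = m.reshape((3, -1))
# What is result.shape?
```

(3, 10)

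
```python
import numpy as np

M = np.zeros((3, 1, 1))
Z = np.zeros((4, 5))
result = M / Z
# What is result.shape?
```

(3, 4, 5)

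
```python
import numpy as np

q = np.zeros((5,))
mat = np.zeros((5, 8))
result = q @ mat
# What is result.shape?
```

(8,)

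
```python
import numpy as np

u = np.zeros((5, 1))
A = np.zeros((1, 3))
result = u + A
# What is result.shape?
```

(5, 3)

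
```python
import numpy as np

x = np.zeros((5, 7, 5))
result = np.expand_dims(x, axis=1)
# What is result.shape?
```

(5, 1, 7, 5)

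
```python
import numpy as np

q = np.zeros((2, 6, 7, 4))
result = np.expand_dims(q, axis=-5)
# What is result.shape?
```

(1, 2, 6, 7, 4)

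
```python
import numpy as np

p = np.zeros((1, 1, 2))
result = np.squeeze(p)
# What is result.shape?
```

(2,)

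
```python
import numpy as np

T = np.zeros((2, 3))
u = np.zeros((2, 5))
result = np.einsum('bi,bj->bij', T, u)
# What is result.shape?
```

(2, 3, 5)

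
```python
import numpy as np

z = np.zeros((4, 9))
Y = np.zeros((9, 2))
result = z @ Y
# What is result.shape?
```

(4, 2)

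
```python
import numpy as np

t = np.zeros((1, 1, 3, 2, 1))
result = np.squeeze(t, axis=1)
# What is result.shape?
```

(1, 3, 2, 1)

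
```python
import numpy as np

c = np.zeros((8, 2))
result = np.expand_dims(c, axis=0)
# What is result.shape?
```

(1, 8, 2)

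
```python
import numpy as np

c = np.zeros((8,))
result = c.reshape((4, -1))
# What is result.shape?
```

(4, 2)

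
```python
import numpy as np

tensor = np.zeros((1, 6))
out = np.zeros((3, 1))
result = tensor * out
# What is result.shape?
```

(3, 6)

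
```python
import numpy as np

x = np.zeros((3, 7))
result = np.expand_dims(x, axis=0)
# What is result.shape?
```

(1, 3, 7)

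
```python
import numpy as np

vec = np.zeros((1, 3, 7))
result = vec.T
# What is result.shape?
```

(7, 3, 1)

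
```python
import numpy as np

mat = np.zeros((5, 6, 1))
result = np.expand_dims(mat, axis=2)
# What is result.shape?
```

(5, 6, 1, 1)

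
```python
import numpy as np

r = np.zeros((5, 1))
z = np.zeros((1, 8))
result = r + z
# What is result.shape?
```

(5, 8)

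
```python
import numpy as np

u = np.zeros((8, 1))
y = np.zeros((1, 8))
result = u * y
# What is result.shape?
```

(8, 8)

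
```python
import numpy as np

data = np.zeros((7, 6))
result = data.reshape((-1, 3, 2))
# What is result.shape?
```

(7, 3, 2)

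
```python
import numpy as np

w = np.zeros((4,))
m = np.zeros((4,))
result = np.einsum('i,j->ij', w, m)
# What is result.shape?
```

(4, 4)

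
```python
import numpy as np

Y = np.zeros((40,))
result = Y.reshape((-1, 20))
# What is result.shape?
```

(2, 20)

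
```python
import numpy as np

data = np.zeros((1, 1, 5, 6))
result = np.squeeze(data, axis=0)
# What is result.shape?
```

(1, 5, 6)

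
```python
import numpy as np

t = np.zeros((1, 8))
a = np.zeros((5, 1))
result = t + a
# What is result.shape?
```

(5, 8)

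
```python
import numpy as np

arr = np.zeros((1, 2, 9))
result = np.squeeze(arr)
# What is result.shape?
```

(2, 9)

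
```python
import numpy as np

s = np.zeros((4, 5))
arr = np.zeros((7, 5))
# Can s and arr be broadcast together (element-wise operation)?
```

No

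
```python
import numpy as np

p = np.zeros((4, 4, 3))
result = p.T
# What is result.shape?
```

(3, 4, 4)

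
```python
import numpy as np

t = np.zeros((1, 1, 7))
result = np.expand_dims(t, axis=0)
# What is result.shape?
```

(1, 1, 1, 7)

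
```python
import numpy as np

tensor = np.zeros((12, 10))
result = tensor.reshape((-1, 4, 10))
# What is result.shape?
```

(3, 4, 10)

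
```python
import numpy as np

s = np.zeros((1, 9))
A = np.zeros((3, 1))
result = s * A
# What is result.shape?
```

(3, 9)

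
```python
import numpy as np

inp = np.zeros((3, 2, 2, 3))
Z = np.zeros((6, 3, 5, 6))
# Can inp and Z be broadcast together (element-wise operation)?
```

No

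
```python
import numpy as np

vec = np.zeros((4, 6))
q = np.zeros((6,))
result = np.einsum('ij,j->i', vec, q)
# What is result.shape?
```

(4,)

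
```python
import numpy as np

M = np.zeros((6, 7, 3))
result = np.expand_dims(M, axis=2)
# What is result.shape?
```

(6, 7, 1, 3)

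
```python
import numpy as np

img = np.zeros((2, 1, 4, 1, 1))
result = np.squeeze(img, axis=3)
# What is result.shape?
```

(2, 1, 4, 1)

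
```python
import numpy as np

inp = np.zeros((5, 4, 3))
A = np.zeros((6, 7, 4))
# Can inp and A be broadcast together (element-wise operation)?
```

No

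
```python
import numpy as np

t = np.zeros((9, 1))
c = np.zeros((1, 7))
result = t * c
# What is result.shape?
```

(9, 7)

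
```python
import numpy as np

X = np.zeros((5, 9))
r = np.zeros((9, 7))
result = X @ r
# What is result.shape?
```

(5, 7)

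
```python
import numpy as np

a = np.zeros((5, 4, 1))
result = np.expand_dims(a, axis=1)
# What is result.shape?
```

(5, 1, 4, 1)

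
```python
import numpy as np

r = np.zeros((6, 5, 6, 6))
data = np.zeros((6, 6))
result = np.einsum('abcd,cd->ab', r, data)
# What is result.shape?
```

(6, 5)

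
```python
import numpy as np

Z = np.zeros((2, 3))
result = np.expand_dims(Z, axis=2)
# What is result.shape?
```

(2, 3, 1)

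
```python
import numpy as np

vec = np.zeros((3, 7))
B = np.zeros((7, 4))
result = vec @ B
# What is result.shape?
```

(3, 4)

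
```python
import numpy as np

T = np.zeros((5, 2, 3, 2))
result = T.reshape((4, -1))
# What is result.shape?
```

(4, 15)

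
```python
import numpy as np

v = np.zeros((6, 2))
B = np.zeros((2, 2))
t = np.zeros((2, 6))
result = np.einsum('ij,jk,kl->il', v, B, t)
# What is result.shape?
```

(6, 6)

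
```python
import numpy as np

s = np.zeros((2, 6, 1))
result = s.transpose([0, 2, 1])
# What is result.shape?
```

(2, 1, 6)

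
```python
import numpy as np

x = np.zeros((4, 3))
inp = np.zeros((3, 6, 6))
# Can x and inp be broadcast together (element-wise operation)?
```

No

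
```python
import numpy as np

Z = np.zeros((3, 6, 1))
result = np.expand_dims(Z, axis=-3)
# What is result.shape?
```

(3, 1, 6, 1)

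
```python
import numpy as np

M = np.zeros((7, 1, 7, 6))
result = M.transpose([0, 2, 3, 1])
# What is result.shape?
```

(7, 7, 6, 1)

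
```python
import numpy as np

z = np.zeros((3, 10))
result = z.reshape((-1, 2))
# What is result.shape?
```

(15, 2)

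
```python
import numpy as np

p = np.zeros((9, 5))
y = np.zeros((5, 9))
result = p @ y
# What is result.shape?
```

(9, 9)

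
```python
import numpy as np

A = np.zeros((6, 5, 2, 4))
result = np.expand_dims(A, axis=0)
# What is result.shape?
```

(1, 6, 5, 2, 4)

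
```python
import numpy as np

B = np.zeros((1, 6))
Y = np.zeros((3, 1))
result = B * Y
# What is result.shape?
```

(3, 6)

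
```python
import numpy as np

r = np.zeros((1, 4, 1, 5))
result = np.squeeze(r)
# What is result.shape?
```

(4, 5)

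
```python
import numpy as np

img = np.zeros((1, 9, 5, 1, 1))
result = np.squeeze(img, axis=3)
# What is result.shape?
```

(1, 9, 5, 1)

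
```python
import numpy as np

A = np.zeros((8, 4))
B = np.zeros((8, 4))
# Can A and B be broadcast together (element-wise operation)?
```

Yes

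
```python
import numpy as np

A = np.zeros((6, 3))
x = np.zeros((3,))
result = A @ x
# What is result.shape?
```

(6,)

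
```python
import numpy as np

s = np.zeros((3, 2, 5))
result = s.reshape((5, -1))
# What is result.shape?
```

(5, 6)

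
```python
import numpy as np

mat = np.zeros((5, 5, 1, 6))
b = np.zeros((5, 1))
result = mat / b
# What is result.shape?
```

(5, 5, 5, 6)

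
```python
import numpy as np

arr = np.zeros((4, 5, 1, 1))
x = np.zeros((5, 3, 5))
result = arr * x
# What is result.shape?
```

(4, 5, 3, 5)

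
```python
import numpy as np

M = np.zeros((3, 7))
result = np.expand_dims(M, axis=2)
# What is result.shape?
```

(3, 7, 1)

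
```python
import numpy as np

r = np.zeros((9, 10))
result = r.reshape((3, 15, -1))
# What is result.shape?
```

(3, 15, 2)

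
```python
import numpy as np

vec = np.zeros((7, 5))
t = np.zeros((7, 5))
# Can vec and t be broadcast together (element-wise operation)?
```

Yes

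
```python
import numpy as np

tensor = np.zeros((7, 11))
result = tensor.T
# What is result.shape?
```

(11, 7)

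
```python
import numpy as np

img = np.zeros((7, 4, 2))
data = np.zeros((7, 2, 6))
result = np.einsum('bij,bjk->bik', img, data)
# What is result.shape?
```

(7, 4, 6)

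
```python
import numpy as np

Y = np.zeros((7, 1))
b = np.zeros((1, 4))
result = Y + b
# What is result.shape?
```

(7, 4)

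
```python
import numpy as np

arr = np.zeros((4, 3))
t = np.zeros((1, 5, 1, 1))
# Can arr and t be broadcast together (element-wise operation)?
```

Yes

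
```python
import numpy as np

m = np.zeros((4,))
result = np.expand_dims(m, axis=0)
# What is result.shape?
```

(1, 4)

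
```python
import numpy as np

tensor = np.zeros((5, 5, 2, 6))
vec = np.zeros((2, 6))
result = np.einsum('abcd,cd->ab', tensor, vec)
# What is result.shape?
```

(5, 5)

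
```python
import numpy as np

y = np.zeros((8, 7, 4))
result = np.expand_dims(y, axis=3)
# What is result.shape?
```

(8, 7, 4, 1)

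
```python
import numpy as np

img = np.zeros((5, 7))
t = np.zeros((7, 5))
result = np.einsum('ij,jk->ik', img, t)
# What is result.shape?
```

(5, 5)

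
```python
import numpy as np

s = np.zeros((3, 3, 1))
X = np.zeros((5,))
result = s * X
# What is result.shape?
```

(3, 3, 5)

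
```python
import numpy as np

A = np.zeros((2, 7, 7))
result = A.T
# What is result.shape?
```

(7, 7, 2)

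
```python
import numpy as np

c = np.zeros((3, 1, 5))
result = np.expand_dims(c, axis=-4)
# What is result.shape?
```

(1, 3, 1, 5)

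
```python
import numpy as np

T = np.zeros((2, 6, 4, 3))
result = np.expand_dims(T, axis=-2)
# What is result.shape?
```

(2, 6, 4, 1, 3)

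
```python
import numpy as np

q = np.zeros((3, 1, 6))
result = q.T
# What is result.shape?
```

(6, 1, 3)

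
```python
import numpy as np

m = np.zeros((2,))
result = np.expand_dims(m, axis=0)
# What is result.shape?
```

(1, 2)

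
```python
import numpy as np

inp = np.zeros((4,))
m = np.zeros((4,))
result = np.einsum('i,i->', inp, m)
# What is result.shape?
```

()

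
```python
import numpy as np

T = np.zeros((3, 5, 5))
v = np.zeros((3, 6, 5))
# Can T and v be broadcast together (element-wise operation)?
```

No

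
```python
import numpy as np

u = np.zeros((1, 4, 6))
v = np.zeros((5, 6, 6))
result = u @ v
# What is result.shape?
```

(5, 4, 6)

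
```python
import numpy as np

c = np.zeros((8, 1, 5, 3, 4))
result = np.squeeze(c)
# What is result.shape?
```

(8, 5, 3, 4)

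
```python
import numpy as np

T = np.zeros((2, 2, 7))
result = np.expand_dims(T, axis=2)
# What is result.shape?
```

(2, 2, 1, 7)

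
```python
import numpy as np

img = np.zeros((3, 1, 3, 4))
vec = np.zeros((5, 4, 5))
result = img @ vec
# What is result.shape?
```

(3, 5, 3, 5)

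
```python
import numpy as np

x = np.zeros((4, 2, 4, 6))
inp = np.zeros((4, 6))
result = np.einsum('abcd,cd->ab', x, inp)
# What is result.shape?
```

(4, 2)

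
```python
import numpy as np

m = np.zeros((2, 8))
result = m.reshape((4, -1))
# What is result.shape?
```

(4, 4)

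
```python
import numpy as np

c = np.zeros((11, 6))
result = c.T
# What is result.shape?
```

(6, 11)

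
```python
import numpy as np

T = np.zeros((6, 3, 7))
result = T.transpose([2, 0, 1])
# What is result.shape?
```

(7, 6, 3)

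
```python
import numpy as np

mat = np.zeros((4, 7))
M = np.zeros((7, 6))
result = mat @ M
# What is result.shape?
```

(4, 6)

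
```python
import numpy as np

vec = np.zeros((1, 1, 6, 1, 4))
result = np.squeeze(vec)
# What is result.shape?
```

(6, 4)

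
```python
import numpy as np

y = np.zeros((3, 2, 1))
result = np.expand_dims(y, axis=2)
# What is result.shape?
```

(3, 2, 1, 1)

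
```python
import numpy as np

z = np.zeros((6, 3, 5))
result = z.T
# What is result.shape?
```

(5, 3, 6)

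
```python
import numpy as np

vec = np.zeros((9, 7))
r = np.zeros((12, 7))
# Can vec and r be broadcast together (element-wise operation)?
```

No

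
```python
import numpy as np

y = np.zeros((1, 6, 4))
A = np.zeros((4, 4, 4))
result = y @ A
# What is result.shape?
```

(4, 6, 4)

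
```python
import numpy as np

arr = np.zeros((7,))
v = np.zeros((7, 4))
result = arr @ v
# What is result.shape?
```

(4,)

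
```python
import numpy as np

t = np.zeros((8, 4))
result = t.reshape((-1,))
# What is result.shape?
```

(32,)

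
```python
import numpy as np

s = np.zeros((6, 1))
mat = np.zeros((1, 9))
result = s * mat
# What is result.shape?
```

(6, 9)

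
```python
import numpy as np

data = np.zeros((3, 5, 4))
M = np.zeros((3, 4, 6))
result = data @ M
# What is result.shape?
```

(3, 5, 6)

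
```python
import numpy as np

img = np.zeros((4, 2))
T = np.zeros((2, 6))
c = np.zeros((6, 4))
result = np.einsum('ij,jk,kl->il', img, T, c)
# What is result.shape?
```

(4, 4)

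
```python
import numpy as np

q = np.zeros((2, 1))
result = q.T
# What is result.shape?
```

(1, 2)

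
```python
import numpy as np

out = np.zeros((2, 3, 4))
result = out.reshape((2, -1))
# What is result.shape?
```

(2, 12)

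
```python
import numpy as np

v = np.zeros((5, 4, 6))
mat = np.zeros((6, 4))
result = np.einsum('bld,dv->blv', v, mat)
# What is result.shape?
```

(5, 4, 4)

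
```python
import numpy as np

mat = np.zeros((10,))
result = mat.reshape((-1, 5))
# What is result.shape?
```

(2, 5)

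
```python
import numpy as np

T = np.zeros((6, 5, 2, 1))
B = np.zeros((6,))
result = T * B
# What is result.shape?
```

(6, 5, 2, 6)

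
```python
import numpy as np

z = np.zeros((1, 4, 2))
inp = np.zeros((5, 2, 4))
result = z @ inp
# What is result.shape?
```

(5, 4, 4)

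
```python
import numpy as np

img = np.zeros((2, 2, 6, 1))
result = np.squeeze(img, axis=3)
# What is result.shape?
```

(2, 2, 6)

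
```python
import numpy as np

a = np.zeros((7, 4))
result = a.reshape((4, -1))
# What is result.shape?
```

(4, 7)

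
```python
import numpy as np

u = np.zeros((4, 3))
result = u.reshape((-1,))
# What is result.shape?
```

(12,)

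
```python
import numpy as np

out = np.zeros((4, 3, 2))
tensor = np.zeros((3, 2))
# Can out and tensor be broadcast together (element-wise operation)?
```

Yes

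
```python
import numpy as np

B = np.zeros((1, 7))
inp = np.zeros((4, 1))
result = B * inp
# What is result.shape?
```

(4, 7)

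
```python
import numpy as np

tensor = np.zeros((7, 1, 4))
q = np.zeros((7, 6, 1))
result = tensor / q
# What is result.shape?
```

(7, 6, 4)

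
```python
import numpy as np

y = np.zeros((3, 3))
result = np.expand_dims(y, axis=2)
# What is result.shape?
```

(3, 3, 1)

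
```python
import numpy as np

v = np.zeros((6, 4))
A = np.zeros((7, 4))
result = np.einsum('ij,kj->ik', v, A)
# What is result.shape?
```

(6, 7)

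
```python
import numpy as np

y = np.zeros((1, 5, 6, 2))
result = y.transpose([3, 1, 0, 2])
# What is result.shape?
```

(2, 5, 1, 6)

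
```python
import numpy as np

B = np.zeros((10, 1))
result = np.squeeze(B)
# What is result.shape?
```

(10,)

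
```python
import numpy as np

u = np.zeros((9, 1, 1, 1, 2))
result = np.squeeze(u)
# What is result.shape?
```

(9, 2)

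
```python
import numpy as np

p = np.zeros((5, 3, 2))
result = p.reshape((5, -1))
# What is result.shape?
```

(5, 6)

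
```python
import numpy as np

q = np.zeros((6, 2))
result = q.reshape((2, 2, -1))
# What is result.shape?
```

(2, 2, 3)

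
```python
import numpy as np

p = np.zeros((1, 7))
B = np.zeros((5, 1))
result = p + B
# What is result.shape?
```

(5, 7)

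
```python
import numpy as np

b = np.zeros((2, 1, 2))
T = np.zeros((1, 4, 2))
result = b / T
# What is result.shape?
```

(2, 4, 2)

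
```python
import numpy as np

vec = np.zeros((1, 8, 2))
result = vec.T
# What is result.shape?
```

(2, 8, 1)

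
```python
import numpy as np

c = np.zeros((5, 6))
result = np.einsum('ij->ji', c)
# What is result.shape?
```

(6, 5)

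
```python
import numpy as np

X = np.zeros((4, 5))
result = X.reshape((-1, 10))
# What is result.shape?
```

(2, 10)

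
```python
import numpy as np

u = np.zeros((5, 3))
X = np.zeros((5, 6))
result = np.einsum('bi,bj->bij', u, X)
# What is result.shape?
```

(5, 3, 6)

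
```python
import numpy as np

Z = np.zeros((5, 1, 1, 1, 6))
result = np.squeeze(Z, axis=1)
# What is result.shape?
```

(5, 1, 1, 6)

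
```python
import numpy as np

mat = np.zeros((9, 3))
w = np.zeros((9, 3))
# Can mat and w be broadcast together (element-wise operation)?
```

Yes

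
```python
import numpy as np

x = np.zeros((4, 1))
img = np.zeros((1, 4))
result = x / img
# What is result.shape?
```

(4, 4)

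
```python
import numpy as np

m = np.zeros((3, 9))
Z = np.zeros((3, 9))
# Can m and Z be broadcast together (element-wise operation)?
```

Yes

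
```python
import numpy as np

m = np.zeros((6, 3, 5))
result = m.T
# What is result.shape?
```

(5, 3, 6)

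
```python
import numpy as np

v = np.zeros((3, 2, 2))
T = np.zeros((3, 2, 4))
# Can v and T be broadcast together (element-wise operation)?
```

No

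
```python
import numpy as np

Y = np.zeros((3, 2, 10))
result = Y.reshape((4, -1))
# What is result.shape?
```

(4, 15)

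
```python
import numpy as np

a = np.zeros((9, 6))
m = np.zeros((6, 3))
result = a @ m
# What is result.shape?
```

(9, 3)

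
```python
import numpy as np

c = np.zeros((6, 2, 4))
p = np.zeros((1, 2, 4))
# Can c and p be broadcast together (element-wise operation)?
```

Yes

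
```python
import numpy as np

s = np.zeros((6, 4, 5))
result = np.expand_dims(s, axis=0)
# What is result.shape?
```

(1, 6, 4, 5)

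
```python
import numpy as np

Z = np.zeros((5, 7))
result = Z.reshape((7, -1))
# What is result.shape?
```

(7, 5)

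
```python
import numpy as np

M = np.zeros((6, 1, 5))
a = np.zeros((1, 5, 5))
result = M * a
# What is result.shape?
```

(6, 5, 5)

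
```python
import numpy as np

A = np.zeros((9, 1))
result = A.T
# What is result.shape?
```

(1, 9)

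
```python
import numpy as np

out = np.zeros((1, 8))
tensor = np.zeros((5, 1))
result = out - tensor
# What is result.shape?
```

(5, 8)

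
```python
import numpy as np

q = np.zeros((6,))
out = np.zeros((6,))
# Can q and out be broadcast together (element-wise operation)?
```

Yes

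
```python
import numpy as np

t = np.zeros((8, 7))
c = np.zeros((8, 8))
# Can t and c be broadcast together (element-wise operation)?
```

No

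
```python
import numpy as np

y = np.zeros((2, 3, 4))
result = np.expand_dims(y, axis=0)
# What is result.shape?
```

(1, 2, 3, 4)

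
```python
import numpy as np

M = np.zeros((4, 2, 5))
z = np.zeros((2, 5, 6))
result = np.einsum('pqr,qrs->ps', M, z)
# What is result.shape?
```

(4, 6)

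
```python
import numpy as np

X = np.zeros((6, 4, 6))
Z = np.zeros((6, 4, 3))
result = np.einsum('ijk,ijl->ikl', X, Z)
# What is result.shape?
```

(6, 6, 3)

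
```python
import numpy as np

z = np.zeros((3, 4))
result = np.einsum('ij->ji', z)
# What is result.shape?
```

(4, 3)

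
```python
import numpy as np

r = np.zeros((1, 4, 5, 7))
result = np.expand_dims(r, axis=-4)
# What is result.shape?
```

(1, 1, 4, 5, 7)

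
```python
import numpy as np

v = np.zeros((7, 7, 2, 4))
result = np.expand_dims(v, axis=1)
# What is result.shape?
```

(7, 1, 7, 2, 4)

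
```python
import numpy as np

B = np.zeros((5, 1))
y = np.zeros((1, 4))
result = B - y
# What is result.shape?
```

(5, 4)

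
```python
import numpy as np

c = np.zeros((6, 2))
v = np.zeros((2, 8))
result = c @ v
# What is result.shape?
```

(6, 8)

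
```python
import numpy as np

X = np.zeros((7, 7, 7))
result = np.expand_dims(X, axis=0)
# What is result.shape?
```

(1, 7, 7, 7)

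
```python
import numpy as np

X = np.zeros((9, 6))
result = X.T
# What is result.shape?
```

(6, 9)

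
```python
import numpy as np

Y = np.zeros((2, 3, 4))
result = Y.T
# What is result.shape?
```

(4, 3, 2)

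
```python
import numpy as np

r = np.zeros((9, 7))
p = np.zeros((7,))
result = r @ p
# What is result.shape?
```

(9,)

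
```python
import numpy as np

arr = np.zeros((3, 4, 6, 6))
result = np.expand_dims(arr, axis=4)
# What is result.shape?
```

(3, 4, 6, 6, 1)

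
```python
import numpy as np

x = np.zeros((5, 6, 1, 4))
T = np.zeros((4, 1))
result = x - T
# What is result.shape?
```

(5, 6, 4, 4)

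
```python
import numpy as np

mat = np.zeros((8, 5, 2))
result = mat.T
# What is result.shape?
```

(2, 5, 8)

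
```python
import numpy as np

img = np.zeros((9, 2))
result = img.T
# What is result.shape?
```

(2, 9)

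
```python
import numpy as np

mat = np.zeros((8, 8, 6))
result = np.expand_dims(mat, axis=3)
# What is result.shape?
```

(8, 8, 6, 1)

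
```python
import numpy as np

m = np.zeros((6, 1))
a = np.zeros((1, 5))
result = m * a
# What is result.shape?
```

(6, 5)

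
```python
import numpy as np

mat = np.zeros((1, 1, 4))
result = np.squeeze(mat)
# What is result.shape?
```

(4,)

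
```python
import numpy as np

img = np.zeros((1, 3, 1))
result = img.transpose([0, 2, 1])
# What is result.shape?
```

(1, 1, 3)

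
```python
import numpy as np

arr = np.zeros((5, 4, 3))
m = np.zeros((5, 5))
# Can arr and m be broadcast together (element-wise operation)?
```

No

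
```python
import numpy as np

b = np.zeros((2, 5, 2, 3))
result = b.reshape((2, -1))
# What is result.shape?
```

(2, 30)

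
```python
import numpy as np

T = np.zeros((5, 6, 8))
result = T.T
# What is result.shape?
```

(8, 6, 5)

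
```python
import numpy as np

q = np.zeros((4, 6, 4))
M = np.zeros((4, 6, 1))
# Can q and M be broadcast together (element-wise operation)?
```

Yes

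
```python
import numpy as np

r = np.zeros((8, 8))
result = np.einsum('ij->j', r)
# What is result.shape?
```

(8,)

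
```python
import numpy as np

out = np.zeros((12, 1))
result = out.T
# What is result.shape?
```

(1, 12)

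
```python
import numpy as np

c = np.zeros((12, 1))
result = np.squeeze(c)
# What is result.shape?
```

(12,)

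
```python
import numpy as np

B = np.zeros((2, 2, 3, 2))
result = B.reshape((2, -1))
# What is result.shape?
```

(2, 12)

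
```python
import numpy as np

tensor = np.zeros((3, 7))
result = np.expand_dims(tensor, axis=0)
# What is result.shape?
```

(1, 3, 7)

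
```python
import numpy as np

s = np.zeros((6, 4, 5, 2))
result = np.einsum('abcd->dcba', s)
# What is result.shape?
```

(2, 5, 4, 6)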